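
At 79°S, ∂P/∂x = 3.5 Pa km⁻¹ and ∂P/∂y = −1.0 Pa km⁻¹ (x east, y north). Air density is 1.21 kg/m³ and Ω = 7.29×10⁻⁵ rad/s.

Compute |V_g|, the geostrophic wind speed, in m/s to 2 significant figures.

21 m/s

Coriolis parameter at 79°S:
f = 2Ω sin φ = 2 × 7.29×10⁻⁵ × sin 79° = 1.43×10⁻⁴ s⁻¹
In the Southern Hemisphere f is negative: f = −1.43×10⁻⁴ s⁻¹.
Component geostrophic relations (x east, y north):
u_g = −(1/(fρ)) ∂P/∂y,  v_g = (1/(fρ)) ∂P/∂x
u_g = −(−1.0×10⁻³)/(−1.43×10⁻⁴ × 1.21) = −5.77 m/s;  v_g = (3.5×10⁻³)/(−1.43×10⁻⁴ × 1.21) = −20.2 m/s
|V_g| = √(u_g² + v_g²) = 21.0 m/s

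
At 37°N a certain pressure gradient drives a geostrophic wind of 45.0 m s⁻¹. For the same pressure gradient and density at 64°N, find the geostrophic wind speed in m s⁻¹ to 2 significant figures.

30 m s⁻¹

With the same pressure gradient and density, V_g ∝ 1/f ∝ 1/sin φ.
V₂ = V₁ · sin φ₁ / sin φ₂ = 45.0 × sin 37° / sin 64°
V₂ = 45.0 × 0.6018/0.8988 = 30 m s⁻¹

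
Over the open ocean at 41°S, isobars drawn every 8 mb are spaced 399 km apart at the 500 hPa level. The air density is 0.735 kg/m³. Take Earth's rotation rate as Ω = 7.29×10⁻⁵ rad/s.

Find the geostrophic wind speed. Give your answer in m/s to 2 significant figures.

Coriolis parameter at 41°S:
f = 2Ω sin φ = 2 × 7.29×10⁻⁵ × sin 41° = 9.57×10⁻⁵ s⁻¹
Pressure gradient: |∂P/∂n| = 800 Pa / 399000 m = 2.01×10⁻³ Pa/m
Geostrophic balance (pressure-gradient force = Coriolis force):
V_g = (1/(fρ)) |∂P/∂n| = 2.01×10⁻³ / (9.57×10⁻⁵ × 0.735) = 28.5 m/s

29 m/s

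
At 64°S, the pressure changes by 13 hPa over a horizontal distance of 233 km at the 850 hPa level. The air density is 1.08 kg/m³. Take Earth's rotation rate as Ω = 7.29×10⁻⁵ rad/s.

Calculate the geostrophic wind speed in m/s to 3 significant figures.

39.4 m/s

Coriolis parameter at 64°S:
f = 2Ω sin φ = 2 × 7.29×10⁻⁵ × sin 64° = 1.31×10⁻⁴ s⁻¹
Pressure gradient: |∂P/∂n| = 1300 Pa / 233000 m = 5.58×10⁻³ Pa/m
Geostrophic balance (pressure-gradient force = Coriolis force):
V_g = (1/(fρ)) |∂P/∂n| = 5.58×10⁻³ / (1.31×10⁻⁴ × 1.08) = 39.4 m/s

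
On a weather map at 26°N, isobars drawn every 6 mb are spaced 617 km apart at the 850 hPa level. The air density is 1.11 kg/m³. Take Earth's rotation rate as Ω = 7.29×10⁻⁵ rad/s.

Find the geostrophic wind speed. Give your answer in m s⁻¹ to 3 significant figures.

Coriolis parameter at 26°N:
f = 2Ω sin φ = 2 × 7.29×10⁻⁵ × sin 26° = 6.39×10⁻⁵ s⁻¹
Pressure gradient: |∂P/∂n| = 600 Pa / 617000 m = 9.72×10⁻⁴ Pa/m
Geostrophic balance (pressure-gradient force = Coriolis force):
V_g = (1/(fρ)) |∂P/∂n| = 9.72×10⁻⁴ / (6.39×10⁻⁵ × 1.11) = 13.7 m/s

13.7 m s⁻¹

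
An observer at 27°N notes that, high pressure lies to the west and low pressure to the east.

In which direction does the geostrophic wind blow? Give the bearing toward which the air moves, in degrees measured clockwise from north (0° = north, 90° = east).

The pressure-gradient force points toward the east (bearing 090°).
Geostrophic balance: in the Northern Hemisphere the Coriolis force deflects motion to the right, so the geostrophic wind blows 90° to the right of the pressure-gradient force (low pressure on the left).
Rotating 090° by 90° clockwise gives 180° — the wind blows toward the south.

180°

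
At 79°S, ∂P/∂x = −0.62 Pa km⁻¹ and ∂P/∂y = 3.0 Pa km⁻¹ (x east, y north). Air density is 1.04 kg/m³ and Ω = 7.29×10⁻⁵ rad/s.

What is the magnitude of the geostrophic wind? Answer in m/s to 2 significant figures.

21 m/s

Coriolis parameter at 79°S:
f = 2Ω sin φ = 2 × 7.29×10⁻⁵ × sin 79° = 1.43×10⁻⁴ s⁻¹
In the Southern Hemisphere f is negative: f = −1.43×10⁻⁴ s⁻¹.
Component geostrophic relations (x east, y north):
u_g = −(1/(fρ)) ∂P/∂y,  v_g = (1/(fρ)) ∂P/∂x
u_g = −(3.0×10⁻³)/(−1.43×10⁻⁴ × 1.04) = 20.2 m/s;  v_g = (−0.62×10⁻³)/(−1.43×10⁻⁴ × 1.04) = 4.17 m/s
|V_g| = √(u_g² + v_g²) = 20.6 m/s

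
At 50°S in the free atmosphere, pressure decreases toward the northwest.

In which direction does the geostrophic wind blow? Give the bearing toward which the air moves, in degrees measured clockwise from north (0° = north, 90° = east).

225°

The pressure-gradient force points toward the northwest (bearing 315°).
Geostrophic balance: in the Southern Hemisphere the Coriolis force deflects motion to the left, so the geostrophic wind blows 90° to the left of the pressure-gradient force (low pressure on the right).
Rotating 315° by 90° counterclockwise gives 225° — the wind blows toward the southwest.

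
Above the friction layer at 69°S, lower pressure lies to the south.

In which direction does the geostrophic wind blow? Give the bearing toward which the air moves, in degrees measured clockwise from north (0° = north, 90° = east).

090°

The pressure-gradient force points toward the south (bearing 180°).
Geostrophic balance: in the Southern Hemisphere the Coriolis force deflects motion to the left, so the geostrophic wind blows 90° to the left of the pressure-gradient force (low pressure on the right).
Rotating 180° by 90° counterclockwise gives 090° — the wind blows toward the east.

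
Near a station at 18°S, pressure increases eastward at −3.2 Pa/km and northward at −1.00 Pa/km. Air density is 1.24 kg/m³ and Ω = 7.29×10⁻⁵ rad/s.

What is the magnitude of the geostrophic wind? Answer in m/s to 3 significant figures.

60.0 m/s

Coriolis parameter at 18°S:
f = 2Ω sin φ = 2 × 7.29×10⁻⁵ × sin 18° = 4.51×10⁻⁵ s⁻¹
In the Southern Hemisphere f is negative: f = −4.51×10⁻⁵ s⁻¹.
Component geostrophic relations (x east, y north):
u_g = −(1/(fρ)) ∂P/∂y,  v_g = (1/(fρ)) ∂P/∂x
u_g = −(−1.00×10⁻³)/(−4.51×10⁻⁵ × 1.24) = −17.9 m/s;  v_g = (−3.2×10⁻³)/(−4.51×10⁻⁵ × 1.24) = 57.3 m/s
|V_g| = √(u_g² + v_g²) = 60.0 m/s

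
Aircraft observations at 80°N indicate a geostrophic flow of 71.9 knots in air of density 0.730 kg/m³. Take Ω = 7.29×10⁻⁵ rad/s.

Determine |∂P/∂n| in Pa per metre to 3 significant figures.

3.88×10⁻³ Pa/m

Coriolis parameter at 80°N:
f = 2Ω sin φ = 2 × 7.29×10⁻⁵ × sin 80° = 1.44×10⁻⁴ s⁻¹
Wind speed in SI: 71.9 knots = 37.0 m/s
Geostrophic balance rearranged: |∂P/∂n| = f ρ V_g
|∂P/∂n| = 1.44×10⁻⁴ × 0.730 × 37.0 = 3.88×10⁻³ Pa/m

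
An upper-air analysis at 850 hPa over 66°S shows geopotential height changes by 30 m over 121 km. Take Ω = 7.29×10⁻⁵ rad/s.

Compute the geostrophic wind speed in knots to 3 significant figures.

Coriolis parameter at 66°S:
f = 2Ω sin φ = 2 × 7.29×10⁻⁵ × sin 66° = 1.33×10⁻⁴ s⁻¹
Height gradient: |∂Z/∂n| = 30 m / 121000 m = 2.48×10⁻⁴
On a pressure surface, geostrophic balance gives V_g = (g/f)|∂Z/∂n|:
V_g = 9.81 × 2.48×10⁻⁴ / 1.33×10⁻⁴ = 18.3 m/s
Converting: 18.3 m/s × 1.944 = 35.5 knots

35.5 knots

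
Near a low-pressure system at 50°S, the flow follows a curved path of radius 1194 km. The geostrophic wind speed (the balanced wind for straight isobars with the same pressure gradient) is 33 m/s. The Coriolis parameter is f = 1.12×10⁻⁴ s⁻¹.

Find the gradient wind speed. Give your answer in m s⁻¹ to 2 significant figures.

Around a low, centrifugal force acts outward with Coriolis, so pressure-gradient force balances both:
(1/ρ)|∂P/∂n| = fV + V²/R  →  V² + fR·V − fR·V_g = 0
With fR = 1.12×10⁻⁴ × 1194×10³ m = 134 m/s:
V = [−fR + √((fR)² + 4 fR V_g)]/2 = [−134 + √(134² + 4×134×33)]/2 = 27.4 m/s
Subgeostrophic (V < V_g = 33 m/s), as expected around a low.

27 m s⁻¹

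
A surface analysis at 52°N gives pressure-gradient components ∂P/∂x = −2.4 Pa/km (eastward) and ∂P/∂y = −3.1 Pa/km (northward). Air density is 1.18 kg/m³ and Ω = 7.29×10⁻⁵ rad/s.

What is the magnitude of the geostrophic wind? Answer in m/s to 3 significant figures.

Coriolis parameter at 52°N:
f = 2Ω sin φ = 2 × 7.29×10⁻⁵ × sin 52° = 1.15×10⁻⁴ s⁻¹
Component geostrophic relations (x east, y north):
u_g = −(1/(fρ)) ∂P/∂y,  v_g = (1/(fρ)) ∂P/∂x
u_g = −(−3.1×10⁻³)/(1.15×10⁻⁴ × 1.18) = 22.9 m/s;  v_g = (−2.4×10⁻³)/(1.15×10⁻⁴ × 1.18) = −17.7 m/s
|V_g| = √(u_g² + v_g²) = 28.9 m/s

28.9 m/s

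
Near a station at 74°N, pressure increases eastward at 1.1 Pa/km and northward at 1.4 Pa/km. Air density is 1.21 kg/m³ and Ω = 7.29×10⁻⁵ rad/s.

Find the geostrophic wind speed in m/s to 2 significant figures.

10 m/s

Coriolis parameter at 74°N:
f = 2Ω sin φ = 2 × 7.29×10⁻⁵ × sin 74° = 1.40×10⁻⁴ s⁻¹
Component geostrophic relations (x east, y north):
u_g = −(1/(fρ)) ∂P/∂y,  v_g = (1/(fρ)) ∂P/∂x
u_g = −(1.4×10⁻³)/(1.40×10⁻⁴ × 1.21) = −8.26 m/s;  v_g = (1.1×10⁻³)/(1.40×10⁻⁴ × 1.21) = 6.49 m/s
|V_g| = √(u_g² + v_g²) = 10.5 m/s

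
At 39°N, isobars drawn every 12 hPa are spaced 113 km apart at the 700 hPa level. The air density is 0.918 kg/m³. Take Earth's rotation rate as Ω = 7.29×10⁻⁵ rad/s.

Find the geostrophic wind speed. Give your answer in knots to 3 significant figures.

Coriolis parameter at 39°N:
f = 2Ω sin φ = 2 × 7.29×10⁻⁵ × sin 39° = 9.18×10⁻⁵ s⁻¹
Pressure gradient: |∂P/∂n| = 1200 Pa / 113000 m = 1.06×10⁻² Pa/m
Geostrophic balance (pressure-gradient force = Coriolis force):
V_g = (1/(fρ)) |∂P/∂n| = 1.06×10⁻² / (9.18×10⁻⁵ × 0.918) = 126 m/s
Converting: 126 m/s × 1.944 = 245 knots

245 knots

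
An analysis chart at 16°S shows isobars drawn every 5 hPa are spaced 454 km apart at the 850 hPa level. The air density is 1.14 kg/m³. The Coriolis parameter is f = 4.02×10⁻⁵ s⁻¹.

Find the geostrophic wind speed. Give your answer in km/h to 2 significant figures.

87 km/h

Pressure gradient: |∂P/∂n| = 500 Pa / 454000 m = 1.10×10⁻³ Pa/m
Geostrophic balance (pressure-gradient force = Coriolis force):
V_g = (1/(fρ)) |∂P/∂n| = 1.10×10⁻³ / (4.02×10⁻⁵ × 1.14) = 24.0 m/s
Converting: 24.0 m/s × 3.6 = 87 km/h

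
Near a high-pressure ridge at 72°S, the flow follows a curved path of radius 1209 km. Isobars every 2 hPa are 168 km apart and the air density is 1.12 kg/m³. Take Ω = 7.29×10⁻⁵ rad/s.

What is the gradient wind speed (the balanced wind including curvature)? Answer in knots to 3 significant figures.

15.7 knots

Coriolis parameter at 72°S:
f = 2Ω sin φ = 2 × 7.29×10⁻⁵ × sin 72° = 1.39×10⁻⁴ s⁻¹
Pressure gradient: |∂P/∂n| = 200 Pa / 168000 m = 1.19×10⁻³ Pa/m
Geostrophic speed: V_g = |∂P/∂n|/(fρ) = 1.19×10⁻³/(1.39×10⁻⁴ × 1.12) = 7.67 m/s
Around a high, pressure-gradient force acts outward with centrifugal, so Coriolis balances both:
fV = (1/ρ)|∂P/∂n| + V²/R  →  V² − fR·V + fR·V_g = 0
With fR = 1.39×10⁻⁴ × 1209×10³ m = 168 m/s:
V = [fR − √((fR)² − 4 fR V_g)]/2 = [168 − √(168² − 4×168×7.67)]/2 = 8.05 m/s
Supergeostrophic (V > V_g = 7.67 m/s), as expected around a high.
Converting: 8.05 m/s × 1.944 = 15.7 knots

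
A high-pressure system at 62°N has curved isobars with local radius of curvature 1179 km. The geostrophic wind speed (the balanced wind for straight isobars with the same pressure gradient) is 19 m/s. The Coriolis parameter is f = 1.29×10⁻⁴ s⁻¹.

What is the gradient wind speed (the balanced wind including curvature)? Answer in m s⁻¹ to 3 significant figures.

Around a high, pressure-gradient force acts outward with centrifugal, so Coriolis balances both:
fV = (1/ρ)|∂P/∂n| + V²/R  →  V² − fR·V + fR·V_g = 0
With fR = 1.29×10⁻⁴ × 1179×10³ m = 152 m/s:
V = [fR − √((fR)² − 4 fR V_g)]/2 = [152 − √(152² − 4×152×19)]/2 = 22.3 m/s
Supergeostrophic (V > V_g = 19 m/s), as expected around a high.

22.3 m s⁻¹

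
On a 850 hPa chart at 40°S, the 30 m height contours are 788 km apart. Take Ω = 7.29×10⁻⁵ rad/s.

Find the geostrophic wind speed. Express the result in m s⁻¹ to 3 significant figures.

3.99 m s⁻¹

Coriolis parameter at 40°S:
f = 2Ω sin φ = 2 × 7.29×10⁻⁵ × sin 40° = 9.37×10⁻⁵ s⁻¹
Height gradient: |∂Z/∂n| = 30 m / 788000 m = 3.81×10⁻⁵
On a pressure surface, geostrophic balance gives V_g = (g/f)|∂Z/∂n|:
V_g = 9.81 × 3.81×10⁻⁵ / 9.37×10⁻⁵ = 3.99 m/s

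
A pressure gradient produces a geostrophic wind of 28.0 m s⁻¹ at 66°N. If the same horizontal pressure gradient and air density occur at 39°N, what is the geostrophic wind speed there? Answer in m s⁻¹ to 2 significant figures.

With the same pressure gradient and density, V_g ∝ 1/f ∝ 1/sin φ.
V₂ = V₁ · sin φ₁ / sin φ₂ = 28.0 × sin 66° / sin 39°
V₂ = 28.0 × 0.9135/0.6293 = 41 m s⁻¹

41 m s⁻¹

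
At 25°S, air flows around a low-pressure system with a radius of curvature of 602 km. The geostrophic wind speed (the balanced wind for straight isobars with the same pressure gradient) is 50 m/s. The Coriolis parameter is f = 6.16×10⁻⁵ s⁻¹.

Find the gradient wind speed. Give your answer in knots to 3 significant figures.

55.1 knots

Around a low, centrifugal force acts outward with Coriolis, so pressure-gradient force balances both:
(1/ρ)|∂P/∂n| = fV + V²/R  →  V² + fR·V − fR·V_g = 0
With fR = 6.16×10⁻⁵ × 602×10³ m = 37.1 m/s:
V = [−fR + √((fR)² + 4 fR V_g)]/2 = [−37.1 + √(37.1² + 4×37.1×50)]/2 = 28.3 m/s
Subgeostrophic (V < V_g = 50 m/s), as expected around a low.
Converting: 28.3 m/s × 1.944 = 55.1 knots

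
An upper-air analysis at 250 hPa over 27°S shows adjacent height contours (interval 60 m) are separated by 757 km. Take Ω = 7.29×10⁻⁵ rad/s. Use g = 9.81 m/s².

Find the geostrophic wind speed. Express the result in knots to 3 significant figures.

22.8 knots

Coriolis parameter at 27°S:
f = 2Ω sin φ = 2 × 7.29×10⁻⁵ × sin 27° = 6.62×10⁻⁵ s⁻¹
Height gradient: |∂Z/∂n| = 60 m / 757000 m = 7.93×10⁻⁵
On a pressure surface, geostrophic balance gives V_g = (g/f)|∂Z/∂n|:
V_g = 9.81 × 7.93×10⁻⁵ / 6.62×10⁻⁵ = 11.7 m/s
Converting: 11.7 m/s × 1.944 = 22.8 knots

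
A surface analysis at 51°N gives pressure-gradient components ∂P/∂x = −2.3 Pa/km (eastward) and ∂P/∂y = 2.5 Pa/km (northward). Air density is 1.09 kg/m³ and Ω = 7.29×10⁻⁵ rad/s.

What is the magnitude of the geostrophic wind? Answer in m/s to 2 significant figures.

28 m/s

Coriolis parameter at 51°N:
f = 2Ω sin φ = 2 × 7.29×10⁻⁵ × sin 51° = 1.13×10⁻⁴ s⁻¹
Component geostrophic relations (x east, y north):
u_g = −(1/(fρ)) ∂P/∂y,  v_g = (1/(fρ)) ∂P/∂x
u_g = −(2.5×10⁻³)/(1.13×10⁻⁴ × 1.09) = −20.2 m/s;  v_g = (−2.3×10⁻³)/(1.13×10⁻⁴ × 1.09) = −18.6 m/s
|V_g| = √(u_g² + v_g²) = 27.5 m/s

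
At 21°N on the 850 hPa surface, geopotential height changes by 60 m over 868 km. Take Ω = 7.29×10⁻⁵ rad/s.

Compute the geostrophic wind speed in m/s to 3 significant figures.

13.0 m/s

Coriolis parameter at 21°N:
f = 2Ω sin φ = 2 × 7.29×10⁻⁵ × sin 21° = 5.23×10⁻⁵ s⁻¹
Height gradient: |∂Z/∂n| = 60 m / 868000 m = 6.91×10⁻⁵
On a pressure surface, geostrophic balance gives V_g = (g/f)|∂Z/∂n|:
V_g = 9.81 × 6.91×10⁻⁵ / 5.23×10⁻⁵ = 13.0 m/s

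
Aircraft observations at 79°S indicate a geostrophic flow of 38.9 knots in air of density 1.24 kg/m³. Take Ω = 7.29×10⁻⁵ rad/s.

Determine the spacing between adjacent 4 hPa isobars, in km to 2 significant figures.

110 km

Coriolis parameter at 79°S:
f = 2Ω sin φ = 2 × 7.29×10⁻⁵ × sin 79° = 1.43×10⁻⁴ s⁻¹
Wind speed in SI: 38.9 knots = 20.0 m/s
Geostrophic balance rearranged: |∂P/∂n| = f ρ V_g
|∂P/∂n| = 1.43×10⁻⁴ × 1.24 × 20.0 = 3.55×10⁻³ Pa/m
Isobar spacing: Δn = ΔP/|∂P/∂n| = 400 Pa / 3.55×10⁻³ Pa/m = 112628 m ≈ 110 km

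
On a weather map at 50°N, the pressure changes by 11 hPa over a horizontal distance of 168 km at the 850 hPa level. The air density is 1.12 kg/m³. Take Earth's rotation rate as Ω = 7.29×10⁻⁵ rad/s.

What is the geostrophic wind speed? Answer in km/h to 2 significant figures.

190 km/h

Coriolis parameter at 50°N:
f = 2Ω sin φ = 2 × 7.29×10⁻⁵ × sin 50° = 1.12×10⁻⁴ s⁻¹
Pressure gradient: |∂P/∂n| = 1100 Pa / 168000 m = 6.55×10⁻³ Pa/m
Geostrophic balance (pressure-gradient force = Coriolis force):
V_g = (1/(fρ)) |∂P/∂n| = 6.55×10⁻³ / (1.12×10⁻⁴ × 1.12) = 52.3 m/s
Converting: 52.3 m/s × 3.6 = 190 km/h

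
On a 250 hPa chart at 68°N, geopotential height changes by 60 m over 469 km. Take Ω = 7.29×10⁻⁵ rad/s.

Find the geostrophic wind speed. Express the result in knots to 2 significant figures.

18 knots

Coriolis parameter at 68°N:
f = 2Ω sin φ = 2 × 7.29×10⁻⁵ × sin 68° = 1.35×10⁻⁴ s⁻¹
Height gradient: |∂Z/∂n| = 60 m / 469000 m = 1.28×10⁻⁴
On a pressure surface, geostrophic balance gives V_g = (g/f)|∂Z/∂n|:
V_g = 9.81 × 1.28×10⁻⁴ / 1.35×10⁻⁴ = 9.28 m/s
Converting: 9.28 m/s × 1.944 = 18 knots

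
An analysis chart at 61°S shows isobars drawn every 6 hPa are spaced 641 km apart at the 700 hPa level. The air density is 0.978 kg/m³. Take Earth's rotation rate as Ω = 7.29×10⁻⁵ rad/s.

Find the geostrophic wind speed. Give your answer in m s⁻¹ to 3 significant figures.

Coriolis parameter at 61°S:
f = 2Ω sin φ = 2 × 7.29×10⁻⁵ × sin 61° = 1.28×10⁻⁴ s⁻¹
Pressure gradient: |∂P/∂n| = 600 Pa / 641000 m = 9.36×10⁻⁴ Pa/m
Geostrophic balance (pressure-gradient force = Coriolis force):
V_g = (1/(fρ)) |∂P/∂n| = 9.36×10⁻⁴ / (1.28×10⁻⁴ × 0.978) = 7.51 m/s

7.51 m s⁻¹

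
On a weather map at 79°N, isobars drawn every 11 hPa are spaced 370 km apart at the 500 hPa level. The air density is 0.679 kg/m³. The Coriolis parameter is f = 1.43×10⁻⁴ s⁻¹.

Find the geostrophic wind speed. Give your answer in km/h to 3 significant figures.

Pressure gradient: |∂P/∂n| = 1100 Pa / 370000 m = 2.97×10⁻³ Pa/m
Geostrophic balance (pressure-gradient force = Coriolis force):
V_g = (1/(fρ)) |∂P/∂n| = 2.97×10⁻³ / (1.43×10⁻⁴ × 0.679) = 30.6 m/s
Converting: 30.6 m/s × 3.6 = 110 km/h

110 km/h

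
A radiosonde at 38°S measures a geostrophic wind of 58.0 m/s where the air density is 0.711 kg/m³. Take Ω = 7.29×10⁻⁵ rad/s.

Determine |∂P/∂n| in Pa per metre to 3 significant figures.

Coriolis parameter at 38°S:
f = 2Ω sin φ = 2 × 7.29×10⁻⁵ × sin 38° = 8.98×10⁻⁵ s⁻¹
Geostrophic balance rearranged: |∂P/∂n| = f ρ V_g
|∂P/∂n| = 8.98×10⁻⁵ × 0.711 × 58.0 = 3.70×10⁻³ Pa/m

3.70×10⁻³ Pa/m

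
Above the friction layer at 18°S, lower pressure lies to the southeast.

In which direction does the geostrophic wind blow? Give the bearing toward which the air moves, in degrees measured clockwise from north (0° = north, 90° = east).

The pressure-gradient force points toward the southeast (bearing 135°).
Geostrophic balance: in the Southern Hemisphere the Coriolis force deflects motion to the left, so the geostrophic wind blows 90° to the left of the pressure-gradient force (low pressure on the right).
Rotating 135° by 90° counterclockwise gives 045° — the wind blows toward the northeast.

045°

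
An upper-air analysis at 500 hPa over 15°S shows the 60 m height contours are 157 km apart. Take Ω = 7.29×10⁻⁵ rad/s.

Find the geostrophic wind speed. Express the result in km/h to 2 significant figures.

360 km/h

Coriolis parameter at 15°S:
f = 2Ω sin φ = 2 × 7.29×10⁻⁵ × sin 15° = 3.77×10⁻⁵ s⁻¹
Height gradient: |∂Z/∂n| = 60 m / 157000 m = 3.82×10⁻⁴
On a pressure surface, geostrophic balance gives V_g = (g/f)|∂Z/∂n|:
V_g = 9.81 × 3.82×10⁻⁴ / 3.77×10⁻⁵ = 99.3 m/s
Converting: 99.3 m/s × 3.6 = 360 km/h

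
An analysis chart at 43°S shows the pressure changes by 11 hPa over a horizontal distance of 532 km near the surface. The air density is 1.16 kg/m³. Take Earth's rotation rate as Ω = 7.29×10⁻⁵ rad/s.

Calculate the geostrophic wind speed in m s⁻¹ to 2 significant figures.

Coriolis parameter at 43°S:
f = 2Ω sin φ = 2 × 7.29×10⁻⁵ × sin 43° = 9.94×10⁻⁵ s⁻¹
Pressure gradient: |∂P/∂n| = 1100 Pa / 532000 m = 2.07×10⁻³ Pa/m
Geostrophic balance (pressure-gradient force = Coriolis force):
V_g = (1/(fρ)) |∂P/∂n| = 2.07×10⁻³ / (9.94×10⁻⁵ × 1.16) = 17.9 m/s

18 m s⁻¹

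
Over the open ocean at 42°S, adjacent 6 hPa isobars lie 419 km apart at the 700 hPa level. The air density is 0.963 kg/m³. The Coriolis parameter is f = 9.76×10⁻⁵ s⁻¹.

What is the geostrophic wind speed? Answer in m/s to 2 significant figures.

15 m/s

Pressure gradient: |∂P/∂n| = 600 Pa / 419000 m = 1.43×10⁻³ Pa/m
Geostrophic balance (pressure-gradient force = Coriolis force):
V_g = (1/(fρ)) |∂P/∂n| = 1.43×10⁻³ / (9.76×10⁻⁵ × 0.963) = 15.2 m/s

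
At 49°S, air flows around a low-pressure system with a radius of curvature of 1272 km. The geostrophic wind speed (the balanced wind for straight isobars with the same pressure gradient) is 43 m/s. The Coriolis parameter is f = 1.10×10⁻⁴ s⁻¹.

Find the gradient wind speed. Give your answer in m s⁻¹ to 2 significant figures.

34 m s⁻¹

Around a low, centrifugal force acts outward with Coriolis, so pressure-gradient force balances both:
(1/ρ)|∂P/∂n| = fV + V²/R  →  V² + fR·V − fR·V_g = 0
With fR = 1.10×10⁻⁴ × 1272×10³ m = 140 m/s:
V = [−fR + √((fR)² + 4 fR V_g)]/2 = [−140 + √(140² + 4×140×43)]/2 = 34.5 m/s
Subgeostrophic (V < V_g = 43 m/s), as expected around a low.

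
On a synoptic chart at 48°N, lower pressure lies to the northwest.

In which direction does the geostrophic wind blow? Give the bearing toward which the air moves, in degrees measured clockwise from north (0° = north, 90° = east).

045°

The pressure-gradient force points toward the northwest (bearing 315°).
Geostrophic balance: in the Northern Hemisphere the Coriolis force deflects motion to the right, so the geostrophic wind blows 90° to the right of the pressure-gradient force (low pressure on the left).
Rotating 315° by 90° clockwise gives 045° — the wind blows toward the northeast.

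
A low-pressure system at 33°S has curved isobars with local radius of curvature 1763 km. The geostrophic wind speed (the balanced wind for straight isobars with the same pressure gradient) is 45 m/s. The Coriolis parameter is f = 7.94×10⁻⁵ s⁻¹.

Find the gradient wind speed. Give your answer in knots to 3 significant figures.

Around a low, centrifugal force acts outward with Coriolis, so pressure-gradient force balances both:
(1/ρ)|∂P/∂n| = fV + V²/R  →  V² + fR·V − fR·V_g = 0
With fR = 7.94×10⁻⁵ × 1763×10³ m = 140 m/s:
V = [−fR + √((fR)² + 4 fR V_g)]/2 = [−140 + √(140² + 4×140×45)]/2 = 35.8 m/s
Subgeostrophic (V < V_g = 45 m/s), as expected around a low.
Converting: 35.8 m/s × 1.944 = 69.6 knots

69.6 knots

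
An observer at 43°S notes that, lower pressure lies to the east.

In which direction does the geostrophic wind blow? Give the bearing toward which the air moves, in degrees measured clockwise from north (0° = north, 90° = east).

The pressure-gradient force points toward the east (bearing 090°).
Geostrophic balance: in the Southern Hemisphere the Coriolis force deflects motion to the left, so the geostrophic wind blows 90° to the left of the pressure-gradient force (low pressure on the right).
Rotating 090° by 90° counterclockwise gives 000° — the wind blows toward the north.

000°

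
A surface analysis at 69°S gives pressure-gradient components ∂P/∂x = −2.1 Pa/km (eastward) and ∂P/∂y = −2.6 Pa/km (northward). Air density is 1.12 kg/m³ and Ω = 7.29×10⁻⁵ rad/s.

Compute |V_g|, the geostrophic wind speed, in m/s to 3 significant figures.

21.9 m/s

Coriolis parameter at 69°S:
f = 2Ω sin φ = 2 × 7.29×10⁻⁵ × sin 69° = 1.36×10⁻⁴ s⁻¹
In the Southern Hemisphere f is negative: f = −1.36×10⁻⁴ s⁻¹.
Component geostrophic relations (x east, y north):
u_g = −(1/(fρ)) ∂P/∂y,  v_g = (1/(fρ)) ∂P/∂x
u_g = −(−2.6×10⁻³)/(−1.36×10⁻⁴ × 1.12) = −17.1 m/s;  v_g = (−2.1×10⁻³)/(−1.36×10⁻⁴ × 1.12) = 13.8 m/s
|V_g| = √(u_g² + v_g²) = 21.9 m/s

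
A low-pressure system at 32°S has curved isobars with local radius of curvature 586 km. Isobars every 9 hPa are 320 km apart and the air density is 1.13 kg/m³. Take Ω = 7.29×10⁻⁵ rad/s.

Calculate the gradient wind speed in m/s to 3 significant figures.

Coriolis parameter at 32°S:
f = 2Ω sin φ = 2 × 7.29×10⁻⁵ × sin 32° = 7.73×10⁻⁵ s⁻¹
Pressure gradient: |∂P/∂n| = 900 Pa / 320000 m = 2.81×10⁻³ Pa/m
Geostrophic speed: V_g = |∂P/∂n|/(fρ) = 2.81×10⁻³/(7.73×10⁻⁵ × 1.13) = 32.2 m/s
Around a low, centrifugal force acts outward with Coriolis, so pressure-gradient force balances both:
(1/ρ)|∂P/∂n| = fV + V²/R  →  V² + fR·V − fR·V_g = 0
With fR = 7.73×10⁻⁵ × 586×10³ m = 45.3 m/s:
V = [−fR + √((fR)² + 4 fR V_g)]/2 = [−45.3 + √(45.3² + 4×45.3×32.2)]/2 = 21.8 m/s
Subgeostrophic (V < V_g = 32.2 m/s), as expected around a low.

21.8 m/s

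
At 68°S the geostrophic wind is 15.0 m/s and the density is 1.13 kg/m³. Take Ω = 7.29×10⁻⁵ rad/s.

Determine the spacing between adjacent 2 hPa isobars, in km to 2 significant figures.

Coriolis parameter at 68°S:
f = 2Ω sin φ = 2 × 7.29×10⁻⁵ × sin 68° = 1.35×10⁻⁴ s⁻¹
Geostrophic balance rearranged: |∂P/∂n| = f ρ V_g
|∂P/∂n| = 1.35×10⁻⁴ × 1.13 × 15.0 = 2.29×10⁻³ Pa/m
Isobar spacing: Δn = ΔP/|∂P/∂n| = 200 Pa / 2.29×10⁻³ Pa/m = 87284 m ≈ 87 km

87 km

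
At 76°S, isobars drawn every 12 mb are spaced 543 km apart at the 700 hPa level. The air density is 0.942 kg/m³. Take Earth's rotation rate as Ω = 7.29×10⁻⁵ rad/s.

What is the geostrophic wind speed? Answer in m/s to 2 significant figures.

Coriolis parameter at 76°S:
f = 2Ω sin φ = 2 × 7.29×10⁻⁵ × sin 76° = 1.41×10⁻⁴ s⁻¹
Pressure gradient: |∂P/∂n| = 1200 Pa / 543000 m = 2.21×10⁻³ Pa/m
Geostrophic balance (pressure-gradient force = Coriolis force):
V_g = (1/(fρ)) |∂P/∂n| = 2.21×10⁻³ / (1.41×10⁻⁴ × 0.942) = 16.6 m/s

17 m/s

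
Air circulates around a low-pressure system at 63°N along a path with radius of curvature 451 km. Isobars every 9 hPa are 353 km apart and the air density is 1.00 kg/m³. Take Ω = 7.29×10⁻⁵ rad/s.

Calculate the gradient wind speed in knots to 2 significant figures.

Coriolis parameter at 63°N:
f = 2Ω sin φ = 2 × 7.29×10⁻⁵ × sin 63° = 1.30×10⁻⁴ s⁻¹
Pressure gradient: |∂P/∂n| = 900 Pa / 353000 m = 2.55×10⁻³ Pa/m
Geostrophic speed: V_g = |∂P/∂n|/(fρ) = 2.55×10⁻³/(1.30×10⁻⁴ × 1.00) = 19.6 m/s
Around a low, centrifugal force acts outward with Coriolis, so pressure-gradient force balances both:
(1/ρ)|∂P/∂n| = fV + V²/R  →  V² + fR·V − fR·V_g = 0
With fR = 1.30×10⁻⁴ × 451×10³ m = 58.6 m/s:
V = [−fR + √((fR)² + 4 fR V_g)]/2 = [−58.6 + √(58.6² + 4×58.6×19.6)]/2 = 15.5 m/s
Subgeostrophic (V < V_g = 19.6 m/s), as expected around a low.
Converting: 15.5 m/s × 1.944 = 30 knots

30 knots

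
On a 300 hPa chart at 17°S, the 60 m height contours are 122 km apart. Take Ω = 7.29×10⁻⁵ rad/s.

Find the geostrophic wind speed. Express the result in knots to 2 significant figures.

220 knots

Coriolis parameter at 17°S:
f = 2Ω sin φ = 2 × 7.29×10⁻⁵ × sin 17° = 4.26×10⁻⁵ s⁻¹
Height gradient: |∂Z/∂n| = 60 m / 122000 m = 4.92×10⁻⁴
On a pressure surface, geostrophic balance gives V_g = (g/f)|∂Z/∂n|:
V_g = 9.81 × 4.92×10⁻⁴ / 4.26×10⁻⁵ = 113 m/s
Converting: 113 m/s × 1.944 = 220 knots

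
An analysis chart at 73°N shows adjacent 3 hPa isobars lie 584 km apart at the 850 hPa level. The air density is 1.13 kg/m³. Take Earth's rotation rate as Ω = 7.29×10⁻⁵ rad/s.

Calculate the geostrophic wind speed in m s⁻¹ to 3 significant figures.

3.26 m s⁻¹

Coriolis parameter at 73°N:
f = 2Ω sin φ = 2 × 7.29×10⁻⁵ × sin 73° = 1.39×10⁻⁴ s⁻¹
Pressure gradient: |∂P/∂n| = 300 Pa / 584000 m = 5.14×10⁻⁴ Pa/m
Geostrophic balance (pressure-gradient force = Coriolis force):
V_g = (1/(fρ)) |∂P/∂n| = 5.14×10⁻⁴ / (1.39×10⁻⁴ × 1.13) = 3.26 m/s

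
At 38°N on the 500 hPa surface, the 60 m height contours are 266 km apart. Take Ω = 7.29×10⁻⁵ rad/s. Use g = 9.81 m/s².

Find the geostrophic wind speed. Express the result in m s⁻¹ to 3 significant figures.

24.7 m s⁻¹

Coriolis parameter at 38°N:
f = 2Ω sin φ = 2 × 7.29×10⁻⁵ × sin 38° = 8.98×10⁻⁵ s⁻¹
Height gradient: |∂Z/∂n| = 60 m / 266000 m = 2.26×10⁻⁴
On a pressure surface, geostrophic balance gives V_g = (g/f)|∂Z/∂n|:
V_g = 9.81 × 2.26×10⁻⁴ / 8.98×10⁻⁵ = 24.7 m/s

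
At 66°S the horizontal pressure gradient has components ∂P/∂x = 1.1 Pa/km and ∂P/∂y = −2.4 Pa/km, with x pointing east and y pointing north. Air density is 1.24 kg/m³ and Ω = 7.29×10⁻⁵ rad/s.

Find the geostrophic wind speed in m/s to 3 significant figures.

16.0 m/s

Coriolis parameter at 66°S:
f = 2Ω sin φ = 2 × 7.29×10⁻⁵ × sin 66° = 1.33×10⁻⁴ s⁻¹
In the Southern Hemisphere f is negative: f = −1.33×10⁻⁴ s⁻¹.
Component geostrophic relations (x east, y north):
u_g = −(1/(fρ)) ∂P/∂y,  v_g = (1/(fρ)) ∂P/∂x
u_g = −(−2.4×10⁻³)/(−1.33×10⁻⁴ × 1.24) = −14.5 m/s;  v_g = (1.1×10⁻³)/(−1.33×10⁻⁴ × 1.24) = −6.66 m/s
|V_g| = √(u_g² + v_g²) = 16.0 m/s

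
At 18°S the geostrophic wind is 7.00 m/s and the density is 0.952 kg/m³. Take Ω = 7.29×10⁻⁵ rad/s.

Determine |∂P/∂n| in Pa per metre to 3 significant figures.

Coriolis parameter at 18°S:
f = 2Ω sin φ = 2 × 7.29×10⁻⁵ × sin 18° = 4.51×10⁻⁵ s⁻¹
Geostrophic balance rearranged: |∂P/∂n| = f ρ V_g
|∂P/∂n| = 4.51×10⁻⁵ × 0.952 × 7.00 = 3.00×10⁻⁴ Pa/m

3.00×10⁻⁴ Pa/m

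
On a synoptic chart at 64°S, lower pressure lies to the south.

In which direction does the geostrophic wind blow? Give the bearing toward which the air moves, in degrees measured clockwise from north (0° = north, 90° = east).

The pressure-gradient force points toward the south (bearing 180°).
Geostrophic balance: in the Southern Hemisphere the Coriolis force deflects motion to the left, so the geostrophic wind blows 90° to the left of the pressure-gradient force (low pressure on the right).
Rotating 180° by 90° counterclockwise gives 090° — the wind blows toward the east.

090°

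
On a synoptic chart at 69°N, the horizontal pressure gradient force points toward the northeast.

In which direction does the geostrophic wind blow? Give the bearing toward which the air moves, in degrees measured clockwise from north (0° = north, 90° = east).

The pressure-gradient force points toward the northeast (bearing 045°).
Geostrophic balance: in the Northern Hemisphere the Coriolis force deflects motion to the right, so the geostrophic wind blows 90° to the right of the pressure-gradient force (low pressure on the left).
Rotating 045° by 90° clockwise gives 135° — the wind blows toward the southeast.

135°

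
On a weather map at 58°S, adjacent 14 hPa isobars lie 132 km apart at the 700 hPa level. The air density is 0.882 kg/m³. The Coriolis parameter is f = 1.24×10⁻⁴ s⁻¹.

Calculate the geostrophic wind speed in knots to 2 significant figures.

Pressure gradient: |∂P/∂n| = 1400 Pa / 132000 m = 1.06×10⁻² Pa/m
Geostrophic balance (pressure-gradient force = Coriolis force):
V_g = (1/(fρ)) |∂P/∂n| = 1.06×10⁻² / (1.24×10⁻⁴ × 0.882) = 97.0 m/s
Converting: 97.0 m/s × 1.944 = 190 knots

190 knots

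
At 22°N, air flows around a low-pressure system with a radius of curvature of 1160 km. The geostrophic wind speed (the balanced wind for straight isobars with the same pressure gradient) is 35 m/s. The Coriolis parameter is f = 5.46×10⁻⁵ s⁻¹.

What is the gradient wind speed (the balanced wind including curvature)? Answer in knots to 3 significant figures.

Around a low, centrifugal force acts outward with Coriolis, so pressure-gradient force balances both:
(1/ρ)|∂P/∂n| = fV + V²/R  →  V² + fR·V − fR·V_g = 0
With fR = 5.46×10⁻⁵ × 1160×10³ m = 63.3 m/s:
V = [−fR + √((fR)² + 4 fR V_g)]/2 = [−63.3 + √(63.3² + 4×63.3×35)]/2 = 25.1 m/s
Subgeostrophic (V < V_g = 35 m/s), as expected around a low.
Converting: 25.1 m/s × 1.944 = 48.7 knots

48.7 knots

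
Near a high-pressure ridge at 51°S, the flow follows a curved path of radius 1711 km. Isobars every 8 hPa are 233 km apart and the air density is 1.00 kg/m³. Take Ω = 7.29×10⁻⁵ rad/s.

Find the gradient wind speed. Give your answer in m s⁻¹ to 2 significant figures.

Coriolis parameter at 51°S:
f = 2Ω sin φ = 2 × 7.29×10⁻⁵ × sin 51° = 1.13×10⁻⁴ s⁻¹
Pressure gradient: |∂P/∂n| = 800 Pa / 233000 m = 3.43×10⁻³ Pa/m
Geostrophic speed: V_g = |∂P/∂n|/(fρ) = 3.43×10⁻³/(1.13×10⁻⁴ × 1.00) = 30.3 m/s
Around a high, pressure-gradient force acts outward with centrifugal, so Coriolis balances both:
fV = (1/ρ)|∂P/∂n| + V²/R  →  V² − fR·V + fR·V_g = 0
With fR = 1.13×10⁻⁴ × 1711×10³ m = 194 m/s:
V = [fR − √((fR)² − 4 fR V_g)]/2 = [194 − √(194² − 4×194×30.3)]/2 = 37.6 m/s
Supergeostrophic (V > V_g = 30.3 m/s), as expected around a high.

38 m s⁻¹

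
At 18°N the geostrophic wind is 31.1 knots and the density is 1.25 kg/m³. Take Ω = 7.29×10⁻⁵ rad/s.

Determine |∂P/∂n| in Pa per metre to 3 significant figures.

9.01×10⁻⁴ Pa/m

Coriolis parameter at 18°N:
f = 2Ω sin φ = 2 × 7.29×10⁻⁵ × sin 18° = 4.51×10⁻⁵ s⁻¹
Wind speed in SI: 31.1 knots = 16.0 m/s
Geostrophic balance rearranged: |∂P/∂n| = f ρ V_g
|∂P/∂n| = 4.51×10⁻⁵ × 1.25 × 16.0 = 9.01×10⁻⁴ Pa/m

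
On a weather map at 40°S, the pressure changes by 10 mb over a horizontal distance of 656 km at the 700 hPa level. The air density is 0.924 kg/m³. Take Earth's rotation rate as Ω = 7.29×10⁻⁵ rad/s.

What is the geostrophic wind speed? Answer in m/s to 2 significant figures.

18 m/s

Coriolis parameter at 40°S:
f = 2Ω sin φ = 2 × 7.29×10⁻⁵ × sin 40° = 9.37×10⁻⁵ s⁻¹
Pressure gradient: |∂P/∂n| = 1000 Pa / 656000 m = 1.52×10⁻³ Pa/m
Geostrophic balance (pressure-gradient force = Coriolis force):
V_g = (1/(fρ)) |∂P/∂n| = 1.52×10⁻³ / (9.37×10⁻⁵ × 0.924) = 17.6 m/s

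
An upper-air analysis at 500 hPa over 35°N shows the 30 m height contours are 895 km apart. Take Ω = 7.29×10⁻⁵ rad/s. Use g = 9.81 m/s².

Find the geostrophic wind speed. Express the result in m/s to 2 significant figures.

3.9 m/s

Coriolis parameter at 35°N:
f = 2Ω sin φ = 2 × 7.29×10⁻⁵ × sin 35° = 8.36×10⁻⁵ s⁻¹
Height gradient: |∂Z/∂n| = 30 m / 895000 m = 3.35×10⁻⁵
On a pressure surface, geostrophic balance gives V_g = (g/f)|∂Z/∂n|:
V_g = 9.81 × 3.35×10⁻⁵ / 8.36×10⁻⁵ = 3.93 m/s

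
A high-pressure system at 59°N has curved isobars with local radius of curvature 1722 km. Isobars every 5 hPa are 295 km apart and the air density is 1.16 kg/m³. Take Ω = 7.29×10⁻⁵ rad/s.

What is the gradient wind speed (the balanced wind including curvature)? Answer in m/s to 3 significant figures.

Coriolis parameter at 59°N:
f = 2Ω sin φ = 2 × 7.29×10⁻⁵ × sin 59° = 1.25×10⁻⁴ s⁻¹
Pressure gradient: |∂P/∂n| = 500 Pa / 295000 m = 1.69×10⁻³ Pa/m
Geostrophic speed: V_g = |∂P/∂n|/(fρ) = 1.69×10⁻³/(1.25×10⁻⁴ × 1.16) = 11.7 m/s
Around a high, pressure-gradient force acts outward with centrifugal, so Coriolis balances both:
fV = (1/ρ)|∂P/∂n| + V²/R  →  V² − fR·V + fR·V_g = 0
With fR = 1.25×10⁻⁴ × 1722×10³ m = 215 m/s:
V = [fR − √((fR)² − 4 fR V_g)]/2 = [215 − √(215² − 4×215×11.7)]/2 = 12.4 m/s
Supergeostrophic (V > V_g = 11.7 m/s), as expected around a high.

12.4 m/s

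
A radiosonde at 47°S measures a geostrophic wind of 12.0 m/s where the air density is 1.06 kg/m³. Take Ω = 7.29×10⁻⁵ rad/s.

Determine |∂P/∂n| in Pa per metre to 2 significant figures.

1.4×10⁻³ Pa/m

Coriolis parameter at 47°S:
f = 2Ω sin φ = 2 × 7.29×10⁻⁵ × sin 47° = 1.07×10⁻⁴ s⁻¹
Geostrophic balance rearranged: |∂P/∂n| = f ρ V_g
|∂P/∂n| = 1.07×10⁻⁴ × 1.06 × 12.0 = 1.36×10⁻³ Pa/m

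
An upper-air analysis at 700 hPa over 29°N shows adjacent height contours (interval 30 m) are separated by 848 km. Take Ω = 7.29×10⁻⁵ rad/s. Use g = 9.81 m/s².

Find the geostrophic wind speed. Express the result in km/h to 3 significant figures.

Coriolis parameter at 29°N:
f = 2Ω sin φ = 2 × 7.29×10⁻⁵ × sin 29° = 7.07×10⁻⁵ s⁻¹
Height gradient: |∂Z/∂n| = 30 m / 848000 m = 3.54×10⁻⁵
On a pressure surface, geostrophic balance gives V_g = (g/f)|∂Z/∂n|:
V_g = 9.81 × 3.54×10⁻⁵ / 7.07×10⁻⁵ = 4.91 m/s
Converting: 4.91 m/s × 3.6 = 17.7 km/h

17.7 km/h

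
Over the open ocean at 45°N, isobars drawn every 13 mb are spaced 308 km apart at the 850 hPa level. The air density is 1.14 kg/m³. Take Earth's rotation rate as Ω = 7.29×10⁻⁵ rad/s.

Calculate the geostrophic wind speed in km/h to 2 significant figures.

130 km/h

Coriolis parameter at 45°N:
f = 2Ω sin φ = 2 × 7.29×10⁻⁵ × sin 45° = 1.03×10⁻⁴ s⁻¹
Pressure gradient: |∂P/∂n| = 1300 Pa / 308000 m = 4.22×10⁻³ Pa/m
Geostrophic balance (pressure-gradient force = Coriolis force):
V_g = (1/(fρ)) |∂P/∂n| = 4.22×10⁻³ / (1.03×10⁻⁴ × 1.14) = 35.9 m/s
Converting: 35.9 m/s × 3.6 = 130 km/h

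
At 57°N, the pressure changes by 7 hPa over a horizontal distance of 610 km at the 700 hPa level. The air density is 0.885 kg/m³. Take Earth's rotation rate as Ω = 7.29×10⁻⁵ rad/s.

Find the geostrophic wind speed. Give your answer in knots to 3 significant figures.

Coriolis parameter at 57°N:
f = 2Ω sin φ = 2 × 7.29×10⁻⁵ × sin 57° = 1.22×10⁻⁴ s⁻¹
Pressure gradient: |∂P/∂n| = 700 Pa / 610000 m = 1.15×10⁻³ Pa/m
Geostrophic balance (pressure-gradient force = Coriolis force):
V_g = (1/(fρ)) |∂P/∂n| = 1.15×10⁻³ / (1.22×10⁻⁴ × 0.885) = 10.6 m/s
Converting: 10.6 m/s × 1.944 = 20.6 knots

20.6 knots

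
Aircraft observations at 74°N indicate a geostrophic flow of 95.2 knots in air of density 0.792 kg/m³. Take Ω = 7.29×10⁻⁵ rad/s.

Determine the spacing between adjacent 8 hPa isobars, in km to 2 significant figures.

150 km

Coriolis parameter at 74°N:
f = 2Ω sin φ = 2 × 7.29×10⁻⁵ × sin 74° = 1.40×10⁻⁴ s⁻¹
Wind speed in SI: 95.2 knots = 49.0 m/s
Geostrophic balance rearranged: |∂P/∂n| = f ρ V_g
|∂P/∂n| = 1.40×10⁻⁴ × 0.792 × 49.0 = 5.44×10⁻³ Pa/m
Isobar spacing: Δn = ΔP/|∂P/∂n| = 800 Pa / 5.44×10⁻³ Pa/m = 147160 m ≈ 150 km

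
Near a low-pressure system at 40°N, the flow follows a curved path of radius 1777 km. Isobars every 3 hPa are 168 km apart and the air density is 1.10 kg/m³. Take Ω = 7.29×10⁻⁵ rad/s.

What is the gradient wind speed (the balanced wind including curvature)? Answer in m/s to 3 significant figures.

15.8 m/s

Coriolis parameter at 40°N:
f = 2Ω sin φ = 2 × 7.29×10⁻⁵ × sin 40° = 9.37×10⁻⁵ s⁻¹
Pressure gradient: |∂P/∂n| = 300 Pa / 168000 m = 1.79×10⁻³ Pa/m
Geostrophic speed: V_g = |∂P/∂n|/(fρ) = 1.79×10⁻³/(9.37×10⁻⁵ × 1.10) = 17.3 m/s
Around a low, centrifugal force acts outward with Coriolis, so pressure-gradient force balances both:
(1/ρ)|∂P/∂n| = fV + V²/R  →  V² + fR·V − fR·V_g = 0
With fR = 9.37×10⁻⁵ × 1777×10³ m = 167 m/s:
V = [−fR + √((fR)² + 4 fR V_g)]/2 = [−167 + √(167² + 4×167×17.3)]/2 = 15.8 m/s
Subgeostrophic (V < V_g = 17.3 m/s), as expected around a low.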